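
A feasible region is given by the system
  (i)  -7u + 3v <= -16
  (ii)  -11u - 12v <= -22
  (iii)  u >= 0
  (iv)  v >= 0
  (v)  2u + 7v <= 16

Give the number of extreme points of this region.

Pairwise boundary intersections that survive every other constraint:
  (16/7, 0)
  (32/11, 16/11)
  (8, 0)

3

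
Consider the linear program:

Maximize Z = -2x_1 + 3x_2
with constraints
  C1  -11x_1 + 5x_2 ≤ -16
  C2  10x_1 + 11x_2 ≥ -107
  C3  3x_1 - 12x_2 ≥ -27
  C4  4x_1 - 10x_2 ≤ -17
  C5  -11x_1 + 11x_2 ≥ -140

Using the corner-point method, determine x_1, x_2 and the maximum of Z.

x_1 = 109/39, x_2 = 115/39, maximum Z = 127/39

Feasible corners and Z = -2x_1 + 3x_2:
  (109/39, 115/39) → Z = 127/39
  (49/18, 251/90) → Z = 263/90
  (11/3, 19/6) → Z = 13/6

The optimum lies where -11x_1 + 5x_2 = -16 and 3x_1 - 12x_2 = -27.
Solving simultaneously gives x_1 = 109/39, x_2 = 115/39.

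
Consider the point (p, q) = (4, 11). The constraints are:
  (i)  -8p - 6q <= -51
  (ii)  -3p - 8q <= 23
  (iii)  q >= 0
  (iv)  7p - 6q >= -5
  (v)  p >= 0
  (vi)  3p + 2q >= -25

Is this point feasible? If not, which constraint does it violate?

Constraint (iv): 7p - 6q = -38, which is not ≥ -5. All other constraints are satisfied.

not feasible — violates (iv)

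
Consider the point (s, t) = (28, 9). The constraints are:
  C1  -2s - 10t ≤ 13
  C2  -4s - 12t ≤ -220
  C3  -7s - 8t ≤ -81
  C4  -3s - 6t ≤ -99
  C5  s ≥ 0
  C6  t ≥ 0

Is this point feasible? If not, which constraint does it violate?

feasible

C1: -146 ≤ 13 ✓
C2: -220 ≤ -220 ✓
C3: -268 ≤ -81 ✓
C4: -138 ≤ -99 ✓
C5: 28 ≥ 0 ✓
C6: 9 ≥ 0 ✓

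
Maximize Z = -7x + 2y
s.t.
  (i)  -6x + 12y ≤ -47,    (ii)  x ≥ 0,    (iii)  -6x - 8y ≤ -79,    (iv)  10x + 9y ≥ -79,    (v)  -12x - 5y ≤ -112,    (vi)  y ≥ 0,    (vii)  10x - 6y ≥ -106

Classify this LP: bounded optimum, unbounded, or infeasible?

bounded optimum

Feasible corners and Z = -7x + 2y:
  (331/30, 8/5) → Z = -2221/30
  (79/6, 0) → Z = -553/6
The feasible region has finitely many vertices and no improving ray; the maximum is -2221/30 at (331/30, 8/5).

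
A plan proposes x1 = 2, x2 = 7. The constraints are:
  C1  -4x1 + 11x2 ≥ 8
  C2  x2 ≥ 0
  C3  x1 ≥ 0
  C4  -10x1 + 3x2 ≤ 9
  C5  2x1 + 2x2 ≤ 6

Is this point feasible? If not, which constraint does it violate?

not feasible — violates C5

Constraint C5: 2x1 + 2x2 = 18, which is not ≤ 6. All other constraints are satisfied.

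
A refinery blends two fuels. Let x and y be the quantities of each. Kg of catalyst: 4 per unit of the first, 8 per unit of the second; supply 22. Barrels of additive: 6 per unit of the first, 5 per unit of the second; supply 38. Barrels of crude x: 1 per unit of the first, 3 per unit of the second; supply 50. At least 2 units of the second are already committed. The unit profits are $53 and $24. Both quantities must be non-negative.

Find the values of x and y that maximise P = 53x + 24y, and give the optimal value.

Vertices and P = 53x + 24y:
  (0, 11/4) → P = 66
  (0, 2) → P = 48
  (3/2, 2) → P = 255/2

x = 3/2, y = 2, maximum P = 255/2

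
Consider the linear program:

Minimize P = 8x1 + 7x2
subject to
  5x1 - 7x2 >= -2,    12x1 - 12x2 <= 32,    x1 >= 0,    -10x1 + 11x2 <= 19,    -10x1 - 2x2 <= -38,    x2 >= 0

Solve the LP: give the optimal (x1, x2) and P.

Corner points and P = 8x1 + 7x2:
  (31/3, 23/3) → P = 409/3
  (131/40, 21/8) → P = 1783/40
  (65/18, 17/18) → P = 71/2

At the optimal vertex, 12x1 - 12x2 = 32 and -10x1 - 2x2 = -38.
Solving simultaneously gives x1 = 65/18, x2 = 17/18.

x1 = 65/18, x2 = 17/18, minimum P = 71/2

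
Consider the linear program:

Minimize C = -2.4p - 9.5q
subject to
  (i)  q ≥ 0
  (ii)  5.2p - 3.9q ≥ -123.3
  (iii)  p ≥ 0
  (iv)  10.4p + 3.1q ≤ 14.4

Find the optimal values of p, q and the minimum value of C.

p = 0, q = 144/31, minimum C = -1368/31

At the optimal vertex, p = 0 and 10.4p + 3.1q = 14.4.
Solving simultaneously gives p = 0, q = 144/31.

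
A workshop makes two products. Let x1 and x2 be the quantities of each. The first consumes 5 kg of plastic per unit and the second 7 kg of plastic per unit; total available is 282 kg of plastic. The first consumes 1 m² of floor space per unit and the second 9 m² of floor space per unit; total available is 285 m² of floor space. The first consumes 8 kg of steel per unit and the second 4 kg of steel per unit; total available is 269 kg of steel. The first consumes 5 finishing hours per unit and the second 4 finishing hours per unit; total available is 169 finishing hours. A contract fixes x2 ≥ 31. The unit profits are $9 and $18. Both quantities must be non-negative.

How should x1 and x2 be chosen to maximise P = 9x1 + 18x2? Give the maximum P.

x1 = 6, x2 = 31, maximum P = 612

Extreme points and P = 9x1 + 18x2:
  (0, 95/3) → P = 570
  (0, 31) → P = 558
  (6, 31) → P = 612

At the optimal vertex, x1 + 9x2 = 285 and x2 = 31.
Solving simultaneously gives x1 = 6, x2 = 31.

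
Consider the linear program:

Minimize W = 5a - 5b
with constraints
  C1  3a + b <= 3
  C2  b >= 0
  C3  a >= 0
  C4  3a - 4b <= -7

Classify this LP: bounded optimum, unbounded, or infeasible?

bounded optimum

Vertices and W = 5a - 5b:
  (0, 3) → W = -15
  (1/3, 2) → W = -25/3
  (0, 7/4) → W = -35/4
The feasible region has finitely many vertices and no improving ray; the minimum is -15 at (0, 3).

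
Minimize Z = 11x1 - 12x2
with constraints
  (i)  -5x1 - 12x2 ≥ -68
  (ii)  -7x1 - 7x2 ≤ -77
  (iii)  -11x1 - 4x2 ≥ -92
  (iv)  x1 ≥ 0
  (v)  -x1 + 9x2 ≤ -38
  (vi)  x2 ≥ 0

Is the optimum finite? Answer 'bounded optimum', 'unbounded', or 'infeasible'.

The boundaries -x1 + 9x2 = -38 and x2 = 0 meet at (38, 0), but that point violates -5x1 - 12x2 ≥ -68. Every candidate vertex is excluded by some other constraint, so the feasible region is empty.

infeasible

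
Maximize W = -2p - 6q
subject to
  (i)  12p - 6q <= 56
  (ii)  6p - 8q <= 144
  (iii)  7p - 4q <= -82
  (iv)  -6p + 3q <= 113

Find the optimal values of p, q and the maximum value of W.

p = -668/15, q = -257/5, maximum W = 5962/15

Extreme points and W = -2p - 6q:
  (358/3, 688/3) → W = -4844/3
  (-77/2, -375/8) → W = 1433/4
  (-668/15, -257/5) → W = 5962/15
The feasible region is unbounded (it extends along (1, 2)), but W strictly decreases along every unbounded feasible direction, so there is no improving ray and the maximum is attained at a vertex.

The binding constraints are 6p - 8q = 144 and -6p + 3q = 113.
Solving simultaneously gives p = -668/15, q = -257/5.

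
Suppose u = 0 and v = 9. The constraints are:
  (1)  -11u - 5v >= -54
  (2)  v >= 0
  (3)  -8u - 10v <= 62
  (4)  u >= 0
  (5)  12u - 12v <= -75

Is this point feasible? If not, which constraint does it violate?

(1): -45 ≥ -54 ✓
(2): 9 ≥ 0 ✓
(3): -90 ≤ 62 ✓
(4): 0 ≥ 0 ✓
(5): -108 ≤ -75 ✓

feasible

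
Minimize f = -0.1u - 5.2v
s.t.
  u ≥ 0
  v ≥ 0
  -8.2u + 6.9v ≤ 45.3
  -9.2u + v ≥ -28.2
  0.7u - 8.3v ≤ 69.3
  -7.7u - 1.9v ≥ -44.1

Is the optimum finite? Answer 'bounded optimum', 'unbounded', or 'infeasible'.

Extreme points and f = -0.1u - 5.2v:
  (0, 0) → f = 0
  (0, 151/23) → f = -3926/115
  (141/46, 0) → f = -141/460
  (21822/6871, 71043/6871) → f = -1858029/34355
  (4884/1259, 9429/1259) → f = -247596/6295
The feasible region has finitely many vertices and no improving ray; the minimum is -1858029/34355 at (21822/6871, 71043/6871).

bounded optimum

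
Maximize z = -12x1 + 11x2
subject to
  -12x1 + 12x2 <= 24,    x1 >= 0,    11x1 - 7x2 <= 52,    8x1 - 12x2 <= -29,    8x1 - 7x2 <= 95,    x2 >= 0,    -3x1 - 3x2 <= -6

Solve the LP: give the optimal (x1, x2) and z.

x1 = 5/4, x2 = 13/4, maximum z = 83/4

Vertices and z = -12x1 + 11x2:
  (33/2, 37/2) → z = 11/2
  (5/4, 13/4) → z = 83/4
  (827/76, 735/76) → z = -1839/76

The binding constraints are -12x1 + 12x2 = 24 and 8x1 - 12x2 = -29.
Solving simultaneously gives x1 = 5/4, x2 = 13/4.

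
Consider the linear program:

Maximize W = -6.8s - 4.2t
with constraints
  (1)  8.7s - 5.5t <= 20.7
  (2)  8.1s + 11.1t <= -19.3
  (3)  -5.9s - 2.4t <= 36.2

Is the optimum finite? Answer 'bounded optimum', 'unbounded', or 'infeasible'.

bounded optimum

Extreme points and W = -6.8s - 4.2t:
  (883/1008, -799/336) → W = 4063/1008
  (-14942/5333, -43707/5333) → W = 285175/5333
  (-2370/307, 3587/921) → W = 55471/1535
The feasible region has finitely many vertices and no improving ray; the maximum is 285175/5333 at (-14942/5333, -43707/5333).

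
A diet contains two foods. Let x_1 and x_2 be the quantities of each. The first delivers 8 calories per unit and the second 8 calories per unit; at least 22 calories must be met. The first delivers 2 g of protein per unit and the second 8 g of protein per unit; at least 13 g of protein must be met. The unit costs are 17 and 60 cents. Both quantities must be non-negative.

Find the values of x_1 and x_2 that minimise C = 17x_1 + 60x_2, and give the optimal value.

Extreme points and C = 17x_1 + 60x_2:
  (0, 11/4) → C = 165
  (13/2, 0) → C = 221/2
  (3/2, 5/4) → C = 201/2
The feasible region is unbounded (it extends along (0, 1), (1, 0)), but C strictly increases along every unbounded feasible direction, so there is no improving ray and the minimum is attained at a vertex.

The binding constraints are 8x_1 + 8x_2 = 22 and 2x_1 + 8x_2 = 13.
Solving simultaneously gives x_1 = 3/2, x_2 = 5/4.

x_1 = 3/2, x_2 = 5/4, minimum C = 201/2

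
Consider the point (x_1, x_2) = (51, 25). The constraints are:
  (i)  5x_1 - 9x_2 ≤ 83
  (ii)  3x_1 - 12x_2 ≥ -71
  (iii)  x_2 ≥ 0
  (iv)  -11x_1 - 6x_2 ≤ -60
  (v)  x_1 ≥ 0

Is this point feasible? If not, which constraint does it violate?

Constraint (ii): 3x_1 - 12x_2 = -147, which is not ≥ -71. All other constraints are satisfied.

not feasible — violates (ii)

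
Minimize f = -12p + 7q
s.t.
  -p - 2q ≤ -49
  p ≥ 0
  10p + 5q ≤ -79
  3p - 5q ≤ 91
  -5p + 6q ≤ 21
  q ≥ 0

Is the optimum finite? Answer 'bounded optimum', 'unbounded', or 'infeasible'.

infeasible

The boundaries -p - 2q = -49 and 3p - 5q = 91 meet at (427/11, 56/11), but that point violates 10p + 5q ≤ -79. Every candidate vertex is excluded by some other constraint, so the feasible region is empty.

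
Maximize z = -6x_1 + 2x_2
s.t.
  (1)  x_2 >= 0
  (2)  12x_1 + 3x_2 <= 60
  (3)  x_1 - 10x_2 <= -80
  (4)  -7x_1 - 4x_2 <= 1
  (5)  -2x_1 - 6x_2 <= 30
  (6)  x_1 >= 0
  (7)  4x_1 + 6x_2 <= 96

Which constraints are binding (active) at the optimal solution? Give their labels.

Vertices and z = -6x_1 + 2x_2:
  (120/41, 340/41) → z = -40/41
  (6/5, 76/5) → z = 116/5
  (0, 8) → z = 16
  (0, 16) → z = 32

The maximum is at (0, 16). Substituting into each constraint, equality holds for (6) and (7); the remaining constraints have slack.

(6) and (7)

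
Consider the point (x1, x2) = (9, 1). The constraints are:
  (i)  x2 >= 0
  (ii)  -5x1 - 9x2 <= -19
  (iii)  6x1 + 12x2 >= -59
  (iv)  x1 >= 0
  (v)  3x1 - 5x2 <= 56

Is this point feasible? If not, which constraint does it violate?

feasible

(i): 1 ≥ 0 ✓
(ii): -54 ≤ -19 ✓
(iii): 66 ≥ -59 ✓
(iv): 9 ≥ 0 ✓
(v): 22 ≤ 56 ✓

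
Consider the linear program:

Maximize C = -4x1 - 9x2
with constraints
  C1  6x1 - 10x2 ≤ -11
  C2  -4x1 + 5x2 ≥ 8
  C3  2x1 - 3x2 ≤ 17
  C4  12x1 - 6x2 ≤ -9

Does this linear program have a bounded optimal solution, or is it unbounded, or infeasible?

From the feasible point (-5/2, -2/5), moving in the direction (-10, -6) keeps every constraint satisfied while C increases without bound.

unbounded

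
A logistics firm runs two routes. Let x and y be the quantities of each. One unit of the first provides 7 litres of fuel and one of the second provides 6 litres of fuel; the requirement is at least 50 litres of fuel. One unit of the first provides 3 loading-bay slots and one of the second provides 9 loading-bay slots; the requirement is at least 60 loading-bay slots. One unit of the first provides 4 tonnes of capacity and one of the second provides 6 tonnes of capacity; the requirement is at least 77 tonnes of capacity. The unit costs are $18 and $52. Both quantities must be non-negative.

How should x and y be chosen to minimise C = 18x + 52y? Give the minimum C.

Extreme points and C = 18x + 52y:
  (0, 77/6) → C = 2002/3
  (20, 0) → C = 360
  (37/2, 1/2) → C = 359
The feasible region is unbounded (it extends along (0, 1), (1, 0)), but C strictly increases along every unbounded feasible direction, so there is no improving ray and the minimum is attained at a vertex.

The optimum lies where 3x + 9y = 60 and 4x + 6y = 77.
Solving simultaneously gives x = 37/2, y = 1/2.

x = 37/2, y = 1/2, minimum C = 359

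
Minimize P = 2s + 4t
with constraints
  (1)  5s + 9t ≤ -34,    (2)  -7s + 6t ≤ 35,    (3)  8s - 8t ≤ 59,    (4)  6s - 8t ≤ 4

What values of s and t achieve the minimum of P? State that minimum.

s = -76/5, t = -119/10, minimum P = -78

Corner points and P = 2s + 4t:
  (-173/31, -21/31) → P = -430/31
  (-118/47, -112/47) → P = -684/47
  (-76/5, -119/10) → P = -78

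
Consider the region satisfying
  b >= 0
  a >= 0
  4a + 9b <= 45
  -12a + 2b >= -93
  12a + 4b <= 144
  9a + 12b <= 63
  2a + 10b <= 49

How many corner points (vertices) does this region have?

Intersecting each pair of boundary lines and keeping only the points that satisfy every inequality leaves:
  (0, 0)
  (7, 0)
  (0, 49/10)
  (9/11, 51/11)
  (9/22, 53/11)

5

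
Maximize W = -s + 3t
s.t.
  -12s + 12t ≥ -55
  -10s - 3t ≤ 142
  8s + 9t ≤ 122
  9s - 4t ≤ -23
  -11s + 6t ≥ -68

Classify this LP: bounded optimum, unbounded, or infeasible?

bounded optimum

Extreme points and W = -s + 3t:
  (-513/52, -1127/78) → W = -1741/52
  (-124/15, -257/20) → W = -1817/60
  (-274/11, 1178/33) → W = 132
  (281/113, 1282/113) → W = 3565/113
The feasible region has finitely many vertices and no improving ray; the maximum is 132 at (-274/11, 1178/33).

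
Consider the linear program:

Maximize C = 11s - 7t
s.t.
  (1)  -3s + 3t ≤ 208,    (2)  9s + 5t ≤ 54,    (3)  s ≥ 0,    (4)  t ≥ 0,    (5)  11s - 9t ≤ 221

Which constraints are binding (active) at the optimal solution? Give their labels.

Feasible corners and C = 11s - 7t:
  (0, 54/5) → C = -378/5
  (6, 0) → C = 66
  (0, 0) → C = 0

The maximum is at (6, 0). Substituting into each constraint, equality holds for (2) and (4); the remaining constraints have slack.

(2) and (4)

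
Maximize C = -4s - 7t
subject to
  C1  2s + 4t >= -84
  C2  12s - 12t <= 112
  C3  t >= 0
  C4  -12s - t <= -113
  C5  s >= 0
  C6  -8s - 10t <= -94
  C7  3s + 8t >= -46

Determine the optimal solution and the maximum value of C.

Corner points and C = -4s - 7t:
  (281/27, 29/27) → C = -1327/27
  (0, 113) → C = -791
  (37/4, 2) → C = -51
The feasible region is unbounded (it extends along (0, 1), (1, 1)), but C strictly decreases along every unbounded feasible direction, so there is no improving ray and the maximum is attained at a vertex.

s = 281/27, t = 29/27, maximum C = -1327/27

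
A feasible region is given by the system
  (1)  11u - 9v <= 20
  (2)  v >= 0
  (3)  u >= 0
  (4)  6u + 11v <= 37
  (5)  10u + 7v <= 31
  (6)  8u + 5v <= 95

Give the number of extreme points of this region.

5

Pairwise boundary intersections that survive every other constraint:
  (20/11, 0)
  (419/167, 141/167)
  (0, 0)
  (0, 37/11)
  (41/34, 46/17)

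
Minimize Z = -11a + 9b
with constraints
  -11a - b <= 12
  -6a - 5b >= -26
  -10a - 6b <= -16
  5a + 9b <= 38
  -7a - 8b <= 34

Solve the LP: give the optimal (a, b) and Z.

a = 378/13, b = -386/13, minimum Z = -7632/13

Feasible corners and Z = -11a + 9b:
  (44/29, 98/29) → Z = 398/29
  (378/13, -386/13) → Z = -7632/13
  (-7/5, 5) → Z = 302/5
  (166/19, -226/19) → Z = -3860/19

At the optimal vertex, -6a - 5b = -26 and -7a - 8b = 34.
Solving simultaneously gives a = 378/13, b = -386/13.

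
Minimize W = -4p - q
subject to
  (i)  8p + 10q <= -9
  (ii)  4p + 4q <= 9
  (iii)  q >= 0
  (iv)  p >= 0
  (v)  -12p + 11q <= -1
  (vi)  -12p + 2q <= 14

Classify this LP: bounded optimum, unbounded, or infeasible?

The boundaries 8p + 10q = -9 and 4p + 4q = 9 meet at (63/4, -27/2), but that point violates q ≥ 0. Every candidate vertex is excluded by some other constraint, so the feasible region is empty.

infeasible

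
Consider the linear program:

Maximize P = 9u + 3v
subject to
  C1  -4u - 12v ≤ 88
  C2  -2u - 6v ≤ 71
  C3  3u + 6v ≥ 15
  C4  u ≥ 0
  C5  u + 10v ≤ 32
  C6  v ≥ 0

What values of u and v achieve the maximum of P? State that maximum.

u = 32, v = 0, maximum P = 288

Corner points and P = 9u + 3v:
  (0, 5/2) → P = 15/2
  (5, 0) → P = 45
  (0, 16/5) → P = 48/5
  (32, 0) → P = 288

The optimum lies where u + 10v = 32 and v = 0.
Solving simultaneously gives u = 32, v = 0.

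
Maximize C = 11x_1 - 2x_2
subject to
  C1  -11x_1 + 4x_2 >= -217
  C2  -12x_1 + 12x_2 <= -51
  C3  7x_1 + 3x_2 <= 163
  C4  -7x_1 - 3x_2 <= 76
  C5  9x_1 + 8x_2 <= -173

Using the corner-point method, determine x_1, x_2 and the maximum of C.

Extreme points and C = 11x_1 - 2x_2:
  (347/61, -2355/61) → C = 8527/61
  (261/31, -964/31) → C = 4799/31
  (-89/29, -527/29) → C = 75/29

At the optimal vertex, -11x_1 + 4x_2 = -217 and 9x_1 + 8x_2 = -173.
Solving simultaneously gives x_1 = 261/31, x_2 = -964/31.

x_1 = 261/31, x_2 = -964/31, maximum C = 4799/31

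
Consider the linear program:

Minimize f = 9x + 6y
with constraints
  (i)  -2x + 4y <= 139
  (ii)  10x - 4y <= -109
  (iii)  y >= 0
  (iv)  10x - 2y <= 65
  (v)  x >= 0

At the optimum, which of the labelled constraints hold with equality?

(ii) and (v)

Vertices and f = 9x + 6y:
  (15/4, 293/8) → f = 507/2
  (0, 139/4) → f = 417/2
  (0, 109/4) → f = 327/2

The minimum is at (0, 109/4). Substituting into each constraint, equality holds for (ii) and (v); the remaining constraints have slack.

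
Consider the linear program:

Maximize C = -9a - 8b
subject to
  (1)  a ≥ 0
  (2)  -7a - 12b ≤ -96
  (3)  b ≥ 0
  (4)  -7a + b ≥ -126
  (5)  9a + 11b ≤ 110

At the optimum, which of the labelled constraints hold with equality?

Extreme points and C = -9a - 8b:
  (0, 8) → C = -64
  (0, 10) → C = -80
  (264/31, 94/31) → C = -3128/31

The maximum is at (0, 8). Substituting into each constraint, equality holds for (1) and (2); the remaining constraints have slack.

(1) and (2)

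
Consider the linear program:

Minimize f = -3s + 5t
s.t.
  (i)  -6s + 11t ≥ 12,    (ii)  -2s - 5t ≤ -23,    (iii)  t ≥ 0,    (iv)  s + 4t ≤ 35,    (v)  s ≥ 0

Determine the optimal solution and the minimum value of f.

s = 337/35, t = 222/35, minimum f = 99/35

Extreme points and f = -3s + 5t:
  (193/52, 81/26) → f = 231/52
  (337/35, 222/35) → f = 99/35
  (0, 23/5) → f = 23
  (0, 35/4) → f = 175/4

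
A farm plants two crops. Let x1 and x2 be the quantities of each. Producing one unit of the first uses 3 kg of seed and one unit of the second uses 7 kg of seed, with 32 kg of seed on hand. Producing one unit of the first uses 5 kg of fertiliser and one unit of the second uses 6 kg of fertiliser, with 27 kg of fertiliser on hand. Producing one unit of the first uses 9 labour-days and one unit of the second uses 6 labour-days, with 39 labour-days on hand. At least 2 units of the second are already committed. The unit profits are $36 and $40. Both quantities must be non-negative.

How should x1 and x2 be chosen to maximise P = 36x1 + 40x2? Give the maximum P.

Feasible corners and P = 36x1 + 40x2:
  (0, 9/2) → P = 180
  (0, 2) → P = 80
  (3, 2) → P = 188

x1 = 3, x2 = 2, maximum P = 188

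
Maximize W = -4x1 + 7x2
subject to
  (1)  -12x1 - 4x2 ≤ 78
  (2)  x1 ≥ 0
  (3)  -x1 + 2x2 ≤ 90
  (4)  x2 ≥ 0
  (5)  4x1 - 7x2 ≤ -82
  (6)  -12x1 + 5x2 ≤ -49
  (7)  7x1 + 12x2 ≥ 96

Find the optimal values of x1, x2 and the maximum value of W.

Vertices and W = -4x1 + 7x2:
  (466, 278) → W = 82
  (548/19, 1129/19) → W = 5711/19
  (753/64, 295/16) → W = 82

At the optimal vertex, -x1 + 2x2 = 90 and -12x1 + 5x2 = -49.
Solving simultaneously gives x1 = 548/19, x2 = 1129/19.

x1 = 548/19, x2 = 1129/19, maximum W = 5711/19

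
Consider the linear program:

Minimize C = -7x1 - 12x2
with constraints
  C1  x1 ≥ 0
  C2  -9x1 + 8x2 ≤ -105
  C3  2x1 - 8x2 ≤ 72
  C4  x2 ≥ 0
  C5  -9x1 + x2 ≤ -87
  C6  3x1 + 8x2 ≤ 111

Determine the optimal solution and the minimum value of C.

Extreme points and C = -7x1 - 12x2:
  (35/3, 0) → C = -245/3
  (18, 57/8) → C = -423/2
  (36, 0) → C = -252
  (183/5, 3/20) → C = -258

The binding constraints are 2x1 - 8x2 = 72 and 3x1 + 8x2 = 111.
Solving simultaneously gives x1 = 183/5, x2 = 3/20.

x1 = 183/5, x2 = 3/20, minimum C = -258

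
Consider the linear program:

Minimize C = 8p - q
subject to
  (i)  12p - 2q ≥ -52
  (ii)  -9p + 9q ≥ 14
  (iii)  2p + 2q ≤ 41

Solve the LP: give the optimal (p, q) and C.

p = -44/9, q = -10/3, minimum C = -322/9

Vertices and C = 8p - q:
  (-44/9, -10/3) → C = -322/9
  (-11/14, 149/7) → C = -193/7
  (341/36, 397/36) → C = 259/4

The binding constraints are 12p - 2q = -52 and -9p + 9q = 14.
Solving simultaneously gives p = -44/9, q = -10/3.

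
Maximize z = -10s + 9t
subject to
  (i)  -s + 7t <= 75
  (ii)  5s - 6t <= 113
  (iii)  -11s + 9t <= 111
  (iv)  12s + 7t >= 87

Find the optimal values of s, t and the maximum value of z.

s = 12/13, t = 141/13, maximum z = 1149/13

Corner points and z = -10s + 9t:
  (1241/29, 488/29) → z = -8018/29
  (12/13, 141/13) → z = 1149/13
  (1313/107, -921/107) → z = -21419/107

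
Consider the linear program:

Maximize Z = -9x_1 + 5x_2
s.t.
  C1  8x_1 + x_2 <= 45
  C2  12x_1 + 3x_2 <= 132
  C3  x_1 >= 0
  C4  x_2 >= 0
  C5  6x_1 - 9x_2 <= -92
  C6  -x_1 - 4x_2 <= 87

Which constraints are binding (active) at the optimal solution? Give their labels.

Vertices and Z = -9x_1 + 5x_2:
  (1/4, 43) → Z = 851/4
  (313/78, 503/39) → Z = 2213/78
  (0, 44) → Z = 220
  (0, 92/9) → Z = 460/9

The maximum is at (0, 44). Substituting into each constraint, equality holds for C2 and C3; the remaining constraints have slack.

C2 and C3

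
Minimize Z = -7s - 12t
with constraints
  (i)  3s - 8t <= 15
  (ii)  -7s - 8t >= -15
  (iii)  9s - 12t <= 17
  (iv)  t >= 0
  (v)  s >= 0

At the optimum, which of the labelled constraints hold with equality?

(ii) and (v)

Extreme points and Z = -7s - 12t:
  (79/39, 4/39) → Z = -601/39
  (0, 15/8) → Z = -45/2
  (17/9, 0) → Z = -119/9
  (0, 0) → Z = 0

The minimum is at (0, 15/8). Substituting into each constraint, equality holds for (ii) and (v); the remaining constraints have slack.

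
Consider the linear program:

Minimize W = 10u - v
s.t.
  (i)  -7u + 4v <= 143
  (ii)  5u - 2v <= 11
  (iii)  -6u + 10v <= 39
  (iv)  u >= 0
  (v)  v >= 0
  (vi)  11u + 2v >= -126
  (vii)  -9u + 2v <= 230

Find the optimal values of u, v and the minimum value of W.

u = 0, v = 39/10, minimum W = -39/10

Corner points and W = 10u - v:
  (94/19, 261/38) → W = 1619/38
  (11/5, 0) → W = 22
  (0, 39/10) → W = -39/10
  (0, 0) → W = 0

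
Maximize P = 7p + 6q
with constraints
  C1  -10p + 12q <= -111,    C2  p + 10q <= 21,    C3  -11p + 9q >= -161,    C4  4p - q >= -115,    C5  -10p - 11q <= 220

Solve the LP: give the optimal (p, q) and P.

Corner points and P = 7p + 6q:
  (681/56, 99/112) → P = 633/7
  (-1419/230, -331/23) → P = -29793/230
  (257/17, 10/17) → P = 1859/17
  (-209/211, -4030/211) → P = -25643/211

The optimum lies where p + 10q = 21 and -11p + 9q = -161.
Solving simultaneously gives p = 257/17, q = 10/17.

p = 257/17, q = 10/17, maximum P = 1859/17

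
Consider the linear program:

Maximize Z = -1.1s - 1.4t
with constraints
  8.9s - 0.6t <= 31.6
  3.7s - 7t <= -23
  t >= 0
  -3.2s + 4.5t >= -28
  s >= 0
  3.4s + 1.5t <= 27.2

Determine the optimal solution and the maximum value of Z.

s = 0, t = 23/7, maximum Z = -23/5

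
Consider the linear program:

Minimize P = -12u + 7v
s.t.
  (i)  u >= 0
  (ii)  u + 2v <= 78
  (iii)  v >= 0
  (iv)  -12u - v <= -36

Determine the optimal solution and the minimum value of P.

Vertices and P = -12u + 7v:
  (0, 39) → P = 273
  (0, 36) → P = 252
  (78, 0) → P = -936
  (3, 0) → P = -36

u = 78, v = 0, minimum P = -936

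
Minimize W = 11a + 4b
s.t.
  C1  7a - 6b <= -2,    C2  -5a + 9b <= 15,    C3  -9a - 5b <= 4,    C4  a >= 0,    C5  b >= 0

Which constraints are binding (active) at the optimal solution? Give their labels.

Feasible corners and W = 11a + 4b:
  (24/11, 95/33) → W = 1172/33
  (0, 1/3) → W = 4/3
  (0, 5/3) → W = 20/3

The minimum is at (0, 1/3). Substituting into each constraint, equality holds for C1 and C4; the remaining constraints have slack.

C1 and C4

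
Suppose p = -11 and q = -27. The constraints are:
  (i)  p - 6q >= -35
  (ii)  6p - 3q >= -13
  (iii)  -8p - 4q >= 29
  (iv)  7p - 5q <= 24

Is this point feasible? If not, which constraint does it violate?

Constraint (iv): 7p - 5q = 58, which is not ≤ 24. All other constraints are satisfied.

not feasible — violates (iv)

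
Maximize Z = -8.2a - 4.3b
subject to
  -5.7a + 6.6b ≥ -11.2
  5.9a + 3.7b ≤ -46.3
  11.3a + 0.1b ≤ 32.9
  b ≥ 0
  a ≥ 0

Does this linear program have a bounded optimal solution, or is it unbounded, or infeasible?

infeasible

The boundaries -5.7a + 6.6b = -11.2 and 11.3a + 0.1b = 32.9 meet at (21826/7515, 6097/7515), but that point violates 5.9a + 3.7b ≤ -46.3. Every candidate vertex is excluded by some other constraint, so the feasible region is empty.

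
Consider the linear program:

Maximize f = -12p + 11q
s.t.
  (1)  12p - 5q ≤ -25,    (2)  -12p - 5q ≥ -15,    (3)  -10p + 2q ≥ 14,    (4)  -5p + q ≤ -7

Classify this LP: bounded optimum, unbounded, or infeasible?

Constraints -10p + 2q ≥ 14 and -5p + q ≤ -7 have parallel boundaries but demand opposite sides — no point can satisfy both, so the region is empty.

infeasible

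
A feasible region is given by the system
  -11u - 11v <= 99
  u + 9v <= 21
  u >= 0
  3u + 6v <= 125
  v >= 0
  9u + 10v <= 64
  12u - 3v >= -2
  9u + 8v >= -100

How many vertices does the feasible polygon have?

Of the 28 pairwise boundary intersections, those satisfying every inequality are:
  (366/71, 125/71)
  (15/37, 254/111)
  (0, 0)
  (0, 2/3)
  (64/9, 0)

5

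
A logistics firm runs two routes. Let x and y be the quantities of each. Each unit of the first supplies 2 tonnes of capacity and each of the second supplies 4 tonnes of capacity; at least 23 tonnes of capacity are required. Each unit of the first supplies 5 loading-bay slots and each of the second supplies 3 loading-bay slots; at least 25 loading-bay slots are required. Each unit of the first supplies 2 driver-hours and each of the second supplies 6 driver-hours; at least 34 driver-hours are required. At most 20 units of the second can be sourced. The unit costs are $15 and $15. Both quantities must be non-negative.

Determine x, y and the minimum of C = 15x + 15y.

x = 2, y = 5, minimum C = 105

Vertices and C = 15x + 15y:
  (0, 25/3) → C = 125
  (0, 20) → C = 300
  (17, 0) → C = 255
  (2, 5) → C = 105
The feasible region is unbounded (it extends along (1, 0)), but C strictly increases along every unbounded feasible direction, so there is no improving ray and the minimum is attained at a vertex.

The optimum lies where 5x + 3y = 25 and 2x + 6y = 34.
Solving simultaneously gives x = 2, y = 5.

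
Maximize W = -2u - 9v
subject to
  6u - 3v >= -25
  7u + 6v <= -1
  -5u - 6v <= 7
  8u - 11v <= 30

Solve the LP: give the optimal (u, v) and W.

u = 1, v = -2, maximum W = 16

Feasible corners and W = -2u - 9v:
  (-51/19, 169/57) → W = -405/19
  (-57/17, 83/51) → W = -135/17
  (169/125, -218/125) → W = 1624/125
  (1, -2) → W = 16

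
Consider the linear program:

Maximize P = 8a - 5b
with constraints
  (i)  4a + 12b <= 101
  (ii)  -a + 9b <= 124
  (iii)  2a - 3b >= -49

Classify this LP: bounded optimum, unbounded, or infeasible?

unbounded

From the feasible point (-95/12, 199/18), moving in the direction (12, -4) keeps every constraint satisfied while P increases without bound.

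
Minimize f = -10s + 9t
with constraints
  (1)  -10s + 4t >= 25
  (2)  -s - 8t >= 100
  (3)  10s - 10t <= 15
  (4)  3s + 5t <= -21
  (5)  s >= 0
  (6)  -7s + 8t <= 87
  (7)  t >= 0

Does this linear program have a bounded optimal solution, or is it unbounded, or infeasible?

infeasible

The boundaries -7s + 8t = 87 and t = 0 meet at (-87/7, 0), but that point violates -s - 8t ≥ 100. Every candidate vertex is excluded by some other constraint, so the feasible region is empty.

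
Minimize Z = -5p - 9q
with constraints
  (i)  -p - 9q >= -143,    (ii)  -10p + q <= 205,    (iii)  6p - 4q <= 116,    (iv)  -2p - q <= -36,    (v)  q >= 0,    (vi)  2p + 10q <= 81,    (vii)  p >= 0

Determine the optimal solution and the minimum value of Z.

p = 371/17, q = 127/34, minimum Z = -4853/34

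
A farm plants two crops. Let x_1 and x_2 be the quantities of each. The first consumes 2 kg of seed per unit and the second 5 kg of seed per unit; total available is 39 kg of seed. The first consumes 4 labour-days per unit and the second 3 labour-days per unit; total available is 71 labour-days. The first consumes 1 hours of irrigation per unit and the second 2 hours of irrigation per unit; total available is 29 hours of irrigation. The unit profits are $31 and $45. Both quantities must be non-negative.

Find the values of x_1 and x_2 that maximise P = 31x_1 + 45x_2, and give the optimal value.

Vertices and P = 31x_1 + 45x_2:
  (0, 0) → P = 0
  (0, 39/5) → P = 351
  (71/4, 0) → P = 2201/4
  (17, 1) → P = 572

x_1 = 17, x_2 = 1, maximum P = 572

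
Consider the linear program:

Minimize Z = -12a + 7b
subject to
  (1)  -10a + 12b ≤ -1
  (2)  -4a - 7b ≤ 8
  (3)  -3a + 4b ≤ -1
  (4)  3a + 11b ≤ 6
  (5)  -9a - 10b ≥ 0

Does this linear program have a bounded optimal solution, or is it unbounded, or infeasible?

Vertices and Z = -12a + 7b:
  (-25/37, -28/37) → Z = 104/37
  (80/23, -72/23) → Z = -1464/23
  (5/33, -3/22) → Z = -61/22
The feasible region has finitely many vertices and no improving ray; the minimum is -1464/23 at (80/23, -72/23).

bounded optimum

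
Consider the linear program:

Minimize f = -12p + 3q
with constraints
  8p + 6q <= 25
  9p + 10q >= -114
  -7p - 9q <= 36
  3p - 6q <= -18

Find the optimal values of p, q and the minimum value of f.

Vertices and f = -12p + 3q:
  (7/11, 73/22) → f = 51/22
  (-666/11, 474/11) → f = 9414/11
  (-126/23, 6/23) → f = 1530/23
The feasible region is unbounded (it extends along (-3, 4), (-10, 9)), but f strictly increases along every unbounded feasible direction, so there is no improving ray and the minimum is attained at a vertex.

p = 7/11, q = 73/22, minimum f = 51/22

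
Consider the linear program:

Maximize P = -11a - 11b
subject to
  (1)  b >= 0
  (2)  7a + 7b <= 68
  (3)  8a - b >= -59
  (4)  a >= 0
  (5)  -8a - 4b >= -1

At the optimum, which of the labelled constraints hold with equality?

(1) and (4)

Extreme points and P = -11a - 11b:
  (0, 0) → P = 0
  (1/8, 0) → P = -11/8
  (0, 1/4) → P = -11/4

The maximum is at (0, 0). Substituting into each constraint, equality holds for (1) and (4); the remaining constraints have slack.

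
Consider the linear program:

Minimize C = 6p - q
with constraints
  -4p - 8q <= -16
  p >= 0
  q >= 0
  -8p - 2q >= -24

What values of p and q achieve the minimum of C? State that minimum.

p = 0, q = 12, minimum C = -12

Extreme points and C = 6p - q:
  (0, 2) → C = -2
  (20/7, 4/7) → C = 116/7
  (0, 12) → C = -12

The optimum lies where p = 0 and -8p - 2q = -24.
Solving simultaneously gives p = 0, q = 12.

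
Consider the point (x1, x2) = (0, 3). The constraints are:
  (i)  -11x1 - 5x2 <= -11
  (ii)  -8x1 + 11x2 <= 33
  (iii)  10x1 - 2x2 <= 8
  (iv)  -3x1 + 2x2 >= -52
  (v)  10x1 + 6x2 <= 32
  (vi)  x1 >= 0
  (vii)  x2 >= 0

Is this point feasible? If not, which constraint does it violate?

feasible

(i): -15 ≤ -11 ✓
(ii): 33 ≤ 33 ✓
(iii): -6 ≤ 8 ✓
(iv): 6 ≥ -52 ✓
(v): 18 ≤ 32 ✓
(vi): 0 ≥ 0 ✓
(vii): 3 ≥ 0 ✓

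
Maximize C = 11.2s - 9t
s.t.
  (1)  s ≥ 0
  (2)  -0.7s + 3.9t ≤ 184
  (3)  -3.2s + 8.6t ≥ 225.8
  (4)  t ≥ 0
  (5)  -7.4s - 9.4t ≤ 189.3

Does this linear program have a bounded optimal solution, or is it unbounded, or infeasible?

bounded optimum

Extreme points and C = 11.2s - 9t:
  (0, 1840/39) → C = -5520/13
  (0, 1129/43) → C = -10161/43
  (35089/323, 21537/323) → C = 995819/1615
The feasible region has finitely many vertices and no improving ray; the maximum is 995819/1615 at (35089/323, 21537/323).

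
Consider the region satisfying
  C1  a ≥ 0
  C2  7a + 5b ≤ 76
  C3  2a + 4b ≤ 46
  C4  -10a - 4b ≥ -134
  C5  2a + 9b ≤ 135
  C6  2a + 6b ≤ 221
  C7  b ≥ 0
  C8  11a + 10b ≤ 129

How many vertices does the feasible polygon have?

5

The feasible vertices (each the meet of two boundaries and inside every other half-plane) are:
  (0, 23/2)
  (0, 0)
  (76/7, 0)
  (23/3, 67/15)
  (7/3, 31/3)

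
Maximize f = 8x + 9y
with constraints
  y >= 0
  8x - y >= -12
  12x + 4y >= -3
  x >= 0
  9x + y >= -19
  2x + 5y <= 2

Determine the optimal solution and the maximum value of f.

x = 1, y = 0, maximum f = 8

The optimum lies where y = 0 and 2x + 5y = 2.
Solving simultaneously gives x = 1, y = 0.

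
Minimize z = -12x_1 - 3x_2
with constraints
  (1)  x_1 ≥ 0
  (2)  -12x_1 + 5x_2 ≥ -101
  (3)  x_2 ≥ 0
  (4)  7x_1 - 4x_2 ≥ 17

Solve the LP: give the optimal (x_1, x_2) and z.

Vertices and z = -12x_1 - 3x_2:
  (101/12, 0) → z = -101
  (319/13, 503/13) → z = -5337/13
  (17/7, 0) → z = -204/7

The binding constraints are -12x_1 + 5x_2 = -101 and 7x_1 - 4x_2 = 17.
Solving simultaneously gives x_1 = 319/13, x_2 = 503/13.

x_1 = 319/13, x_2 = 503/13, minimum z = -5337/13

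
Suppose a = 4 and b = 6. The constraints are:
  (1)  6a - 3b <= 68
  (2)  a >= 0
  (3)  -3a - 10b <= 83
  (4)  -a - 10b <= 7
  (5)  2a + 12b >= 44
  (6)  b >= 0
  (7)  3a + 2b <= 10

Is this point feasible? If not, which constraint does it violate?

Constraint (7): 3a + 2b = 24, which is not ≤ 10. All other constraints are satisfied.

not feasible — violates (7)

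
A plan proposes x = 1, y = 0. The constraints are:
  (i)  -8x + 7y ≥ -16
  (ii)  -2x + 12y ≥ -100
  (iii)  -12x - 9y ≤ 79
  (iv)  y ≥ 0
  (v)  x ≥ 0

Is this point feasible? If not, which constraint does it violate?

(i): -8 ≥ -16 ✓
(ii): -2 ≥ -100 ✓
(iii): -12 ≤ 79 ✓
(iv): 0 ≥ 0 ✓
(v): 1 ≥ 0 ✓

feasible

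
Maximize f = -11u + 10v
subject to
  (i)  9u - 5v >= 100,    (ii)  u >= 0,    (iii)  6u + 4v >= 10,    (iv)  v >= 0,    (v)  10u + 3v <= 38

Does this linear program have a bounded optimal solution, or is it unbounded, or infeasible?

The boundaries 9u - 5v = 100 and v = 0 meet at (100/9, 0), but that point violates 10u + 3v ≤ 38. Every candidate vertex is excluded by some other constraint, so the feasible region is empty.

infeasible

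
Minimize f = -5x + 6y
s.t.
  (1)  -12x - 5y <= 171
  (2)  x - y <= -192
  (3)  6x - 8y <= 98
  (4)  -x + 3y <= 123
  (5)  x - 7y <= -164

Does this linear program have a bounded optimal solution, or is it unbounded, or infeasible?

The boundaries -12x - 5y = 171 and x - y = -192 meet at (-1131/17, 2133/17), but that point violates -x + 3y ≤ 123. Every candidate vertex is excluded by some other constraint, so the feasible region is empty.

infeasible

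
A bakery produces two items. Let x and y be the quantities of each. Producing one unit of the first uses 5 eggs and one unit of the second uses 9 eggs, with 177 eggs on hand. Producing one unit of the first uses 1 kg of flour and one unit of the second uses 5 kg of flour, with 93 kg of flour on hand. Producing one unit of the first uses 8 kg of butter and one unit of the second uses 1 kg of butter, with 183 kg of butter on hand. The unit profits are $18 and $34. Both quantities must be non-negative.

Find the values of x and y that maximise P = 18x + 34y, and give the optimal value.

x = 3, y = 18, maximum P = 666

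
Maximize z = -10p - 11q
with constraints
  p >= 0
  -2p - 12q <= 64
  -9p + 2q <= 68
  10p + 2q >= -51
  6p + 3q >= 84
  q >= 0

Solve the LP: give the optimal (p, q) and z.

Feasible corners and z = -10p - 11q:
  (0, 34) → z = -374
  (0, 28) → z = -308
  (14, 0) → z = -140
The feasible region is unbounded (it extends along (2, 9), (1, 0)), but z strictly decreases along every unbounded feasible direction, so there is no improving ray and the maximum is attained at a vertex.

p = 14, q = 0, maximum z = -140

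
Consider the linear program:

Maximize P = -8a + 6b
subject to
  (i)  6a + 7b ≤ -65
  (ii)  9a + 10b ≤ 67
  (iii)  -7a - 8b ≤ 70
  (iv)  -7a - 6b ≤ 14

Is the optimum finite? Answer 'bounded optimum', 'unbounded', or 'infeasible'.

bounded optimum

Vertices and P = -8a + 6b:
  (373, -329) → P = -4958
  (30, -35) → P = -450
  (618, -1099/2) → P = -8241
The feasible region has finitely many vertices and no improving ray; the maximum is -450 at (30, -35).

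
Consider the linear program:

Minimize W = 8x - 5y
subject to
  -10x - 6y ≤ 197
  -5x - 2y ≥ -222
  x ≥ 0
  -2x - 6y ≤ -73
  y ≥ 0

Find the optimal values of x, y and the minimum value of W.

x = 0, y = 111, minimum W = -555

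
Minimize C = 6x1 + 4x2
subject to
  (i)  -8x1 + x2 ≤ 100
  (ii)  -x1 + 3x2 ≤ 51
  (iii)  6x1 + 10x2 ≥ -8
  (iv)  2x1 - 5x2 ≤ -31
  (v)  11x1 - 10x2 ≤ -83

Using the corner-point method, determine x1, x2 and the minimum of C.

x1 = -504/43, x2 = 268/43, minimum C = -1952/43

Extreme points and C = 6x1 + 4x2:
  (-249/23, 308/23) → C = -262/23
  (-504/43, 268/43) → C = -1952/43
  (261/23, 478/23) → C = 3478/23
  (-7, 17/5) → C = -142/5
  (-3, 5) → C = 2

The binding constraints are -8x1 + x2 = 100 and 6x1 + 10x2 = -8.
Solving simultaneously gives x1 = -504/43, x2 = 268/43.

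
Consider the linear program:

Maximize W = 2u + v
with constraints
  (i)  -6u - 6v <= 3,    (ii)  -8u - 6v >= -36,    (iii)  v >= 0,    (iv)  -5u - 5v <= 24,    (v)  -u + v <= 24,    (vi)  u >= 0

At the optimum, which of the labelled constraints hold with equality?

(ii) and (iii)

Vertices and W = 2u + v:
  (9/2, 0) → W = 9
  (0, 6) → W = 6
  (0, 0) → W = 0

The maximum is at (9/2, 0). Substituting into each constraint, equality holds for (ii) and (iii); the remaining constraints have slack.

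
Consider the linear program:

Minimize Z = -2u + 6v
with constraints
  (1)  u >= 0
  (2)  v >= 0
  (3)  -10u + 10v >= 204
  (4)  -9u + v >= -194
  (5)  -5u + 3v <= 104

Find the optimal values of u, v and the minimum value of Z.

Feasible corners and Z = -2u + 6v:
  (0, 102/5) → Z = 612/5
  (0, 104/3) → Z = 208
  (134/5, 236/5) → Z = 1148/5
  (343/11, 953/11) → Z = 5032/11

At the optimal vertex, u = 0 and -10u + 10v = 204.
Solving simultaneously gives u = 0, v = 102/5.

u = 0, v = 102/5, minimum Z = 612/5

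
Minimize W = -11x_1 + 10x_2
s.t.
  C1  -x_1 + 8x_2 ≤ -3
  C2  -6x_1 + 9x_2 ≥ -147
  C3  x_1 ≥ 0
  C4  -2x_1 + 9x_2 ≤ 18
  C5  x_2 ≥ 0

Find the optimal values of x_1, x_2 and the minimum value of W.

x_1 = 383/13, x_2 = 43/13, minimum W = -291

Feasible corners and W = -11x_1 + 10x_2:
  (383/13, 43/13) → W = -291
  (3, 0) → W = -33
  (49/2, 0) → W = -539/2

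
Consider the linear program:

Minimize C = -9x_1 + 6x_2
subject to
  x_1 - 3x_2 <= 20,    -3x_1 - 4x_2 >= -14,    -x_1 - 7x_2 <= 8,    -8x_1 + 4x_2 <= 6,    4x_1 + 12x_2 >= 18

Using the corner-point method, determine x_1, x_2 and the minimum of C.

x_1 = 24/5, x_2 = -1/10, minimum C = -219/5

Vertices and C = -9x_1 + 6x_2:
  (8/11, 65/22) → C = 123/11
  (24/5, -1/10) → C = -219/5
  (0, 3/2) → C = 9

The binding constraints are -3x_1 - 4x_2 = -14 and 4x_1 + 12x_2 = 18.
Solving simultaneously gives x_1 = 24/5, x_2 = -1/10.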